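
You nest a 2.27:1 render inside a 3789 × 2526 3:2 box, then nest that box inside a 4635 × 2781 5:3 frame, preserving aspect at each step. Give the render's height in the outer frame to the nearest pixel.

1838 px

First fit — 2.27:1 into 3789×2526 spans the width: 3789.00 × 1669.16.
3:2 in 4635×2781: fills the height, so the intermediate becomes 4171.50 × 2781.00 — a scale of ×1.1010.
Applying the same ×1.1010: 1669.16 → 1837.67.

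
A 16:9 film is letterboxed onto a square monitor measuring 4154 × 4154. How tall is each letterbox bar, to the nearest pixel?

16:9 is wider than square, so it spans the full width.
The film is 4154 × 9/16 ≈ 2336.62 px tall.
Black = 4154 − 2336.62 = 1817.38 px, or 908.69 per bar.

909 px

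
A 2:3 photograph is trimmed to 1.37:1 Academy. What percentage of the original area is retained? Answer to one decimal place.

The width stays; only height is cut (since 1.37:1 Academy is wider than 2:3).
Fraction kept = (0.667)/(1.370) ≈ 48.66%.

48.7%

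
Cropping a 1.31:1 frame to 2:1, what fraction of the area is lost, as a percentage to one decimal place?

34.5%

2:1 is wider than 1.31:1, so the crop keeps the full width and trims the height.
Fraction kept = (1.310)/(2.000) ≈ 65.50%, so 34.50% is lost.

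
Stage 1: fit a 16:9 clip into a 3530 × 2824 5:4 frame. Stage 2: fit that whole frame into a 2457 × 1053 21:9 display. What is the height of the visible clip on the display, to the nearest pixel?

740 px

First fit — 16:9 into 3530×2824 spans the width: 3530.00 × 1985.62.
5:4 in 2457×1053: fills the height, so the intermediate becomes 1316.25 × 1053.00 — a scale of ×0.3729.
The clip scales with it: height 1985.62 × 0.3729 ≈ 740.39.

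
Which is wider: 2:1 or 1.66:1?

2 and 1.66; 2 > 1.66.

2:1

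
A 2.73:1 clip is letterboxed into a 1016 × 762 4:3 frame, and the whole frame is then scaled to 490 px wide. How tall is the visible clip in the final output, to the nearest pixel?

179 px

In the 1016×762 frame the clip fills the width: height = 1016 / 2.730 ≈ 372.16 px.
Scaling 1016 → 490 is ×0.4823, so the height becomes 372.16 × 0.4823 ≈ 179.49 px.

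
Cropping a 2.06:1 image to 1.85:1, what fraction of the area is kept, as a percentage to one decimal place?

89.8%

Going from 2.06:1 to 1.85:1 means cutting width while keeping height.
Area ratio = (1.850)/(2.060) = 89.81% retained.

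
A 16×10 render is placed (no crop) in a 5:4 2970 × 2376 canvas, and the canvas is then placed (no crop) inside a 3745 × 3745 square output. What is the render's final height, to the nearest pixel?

First fit — 16×10 into 2970×2376 spans the width: 2970.00 × 1856.25.
The 5:4 canvas is width-limited in 3745×3745, giving 3745.00 × 2996.00; scale factor 1.2609.
So the render's height is 1856.25 × 1.2609 ≈ 2340.62.

2341 px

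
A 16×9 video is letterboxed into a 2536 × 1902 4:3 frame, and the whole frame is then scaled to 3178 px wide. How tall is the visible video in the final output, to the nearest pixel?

In the 2536×1902 frame the video fills the width: height = 2536 × 9/16 ≈ 1426.50 px.
The frame scales by 3178/2536 = 1.2532; 1426.50 × 1.2532 ≈ 1787.62 px.

1788 px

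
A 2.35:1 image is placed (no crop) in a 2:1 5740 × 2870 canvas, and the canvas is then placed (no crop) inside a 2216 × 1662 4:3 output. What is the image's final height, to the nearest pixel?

Inside the 5740×2870 canvas the image is width-limited at 5740.00 × 2442.55.
2:1 in 2216×1662: fills the width, so the intermediate becomes 2216.00 × 1108.00 — a scale of ×0.3861.
So the image's height is 2442.55 × 0.3861 ≈ 942.98.

943 px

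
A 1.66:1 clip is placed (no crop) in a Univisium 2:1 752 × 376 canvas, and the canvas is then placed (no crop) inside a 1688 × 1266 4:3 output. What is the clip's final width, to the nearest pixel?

1401 px

First fit — 1.66:1 into 752×376 spans the height: 624.16 × 376.00.
The Univisium 2:1 canvas is width-limited in 1688×1266, giving 1688.00 × 844.00; scale factor 2.2447.
So the clip's width is 624.16 × 2.2447 ≈ 1401.04.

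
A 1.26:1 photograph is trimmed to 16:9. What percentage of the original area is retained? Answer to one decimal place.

70.9%

The width stays; only height is cut (since 16:9 is wider than 1.26:1).
Area ratio = (1.260)/(1.778) = 70.88% retained.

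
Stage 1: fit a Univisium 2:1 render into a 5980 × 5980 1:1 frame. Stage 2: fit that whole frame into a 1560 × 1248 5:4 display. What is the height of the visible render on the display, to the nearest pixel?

Inside the 5980×5980 canvas the render is width-limited at 5980.00 × 2990.00.
Second fit — the 1:1 canvas into 1560×1248 spans the height: 1248.00 × 1248.00 (×0.2087 from 5980×5980).
So the render's height is 2990.00 × 0.2087 ≈ 624.00.

624 px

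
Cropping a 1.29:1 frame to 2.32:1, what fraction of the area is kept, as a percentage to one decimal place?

55.6%

The width stays; only height is cut (since 2.32:1 is wider than 1.29:1).
(1.290)/(2.320) ≈ 0.556 of the area survives.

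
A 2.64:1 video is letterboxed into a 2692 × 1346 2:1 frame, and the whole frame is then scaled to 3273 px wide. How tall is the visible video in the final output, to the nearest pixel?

Fitted into 2692×1346, the video spans the width; its height is 2692 / 2.640 ≈ 1019.70 px.
The frame scales by 3273/2692 = 1.2158; 1019.70 × 1.2158 ≈ 1239.77 px.

1240 px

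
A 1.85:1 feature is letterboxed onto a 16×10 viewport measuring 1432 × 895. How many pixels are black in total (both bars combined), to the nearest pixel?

173195 pixels

1.85:1 (1.850) > 16×10 (1.600), so the feature fills the width.
That makes the image 774.0541 px tall (1432 / 1.850).
Leftover height: 895 − 774.0541 = 120.9459 px.
That's 120.9459 × 1432 ≈ 173195 black pixels.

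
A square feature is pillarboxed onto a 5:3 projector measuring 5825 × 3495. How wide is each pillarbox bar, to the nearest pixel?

Since 1.000 < 1.667, the feature is height-limited.
The feature is 3495 × 1/1 ≈ 3495.00 px wide.
Leftover width: 5825 − 3495.00 = 2330.00 px → 1165.00 each side.

1165 px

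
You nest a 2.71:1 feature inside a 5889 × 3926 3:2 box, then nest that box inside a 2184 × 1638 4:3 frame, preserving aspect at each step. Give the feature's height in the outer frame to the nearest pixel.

806 px

First fit — 2.71:1 into 5889×3926 spans the width: 5889.00 × 2173.06.
3:2 in 2184×1638: fills the width, so the intermediate becomes 2184.00 × 1456.00 — a scale of ×0.3709.
So the feature's height is 2173.06 × 0.3709 ≈ 805.90.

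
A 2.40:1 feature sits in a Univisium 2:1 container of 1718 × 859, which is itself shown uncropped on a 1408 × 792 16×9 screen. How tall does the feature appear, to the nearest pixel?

587 px

First fit — 2.40:1 into 1718×859 spans the width: 1718.00 × 715.83.
Second fit — the Univisium 2:1 canvas into 1408×792 spans the width: 1408.00 × 704.00 (×0.8196 from 1718×859).
Applying the same ×0.8196: 715.83 → 586.67.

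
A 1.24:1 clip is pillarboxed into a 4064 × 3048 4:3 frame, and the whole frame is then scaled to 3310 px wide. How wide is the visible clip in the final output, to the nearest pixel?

3078 px

At 4064×3048 the clip is height-limited, so width = 3048 × 1.240 ≈ 3779.52 px.
The frame scales by 3310/4064 = 0.8145; 3779.52 × 0.8145 ≈ 3078.30 px.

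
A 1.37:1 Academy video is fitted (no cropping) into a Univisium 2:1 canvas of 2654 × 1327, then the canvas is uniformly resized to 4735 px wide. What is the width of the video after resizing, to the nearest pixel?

At 2654×1327 the video is height-limited, so width = 1327 × 1.370 ≈ 1817.99 px.
Resizing to 4735 px wide multiplies everything by 1.7841: 1817.99 → 3243.47 px.

3243 px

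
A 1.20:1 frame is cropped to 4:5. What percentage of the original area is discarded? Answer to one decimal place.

4:5 is narrower than 1.20:1, so the crop keeps the full height and trims the width.
Area ratio = (0.800)/(1.200) = 66.67%; the remaining 33.33% is cropped out.

33.3%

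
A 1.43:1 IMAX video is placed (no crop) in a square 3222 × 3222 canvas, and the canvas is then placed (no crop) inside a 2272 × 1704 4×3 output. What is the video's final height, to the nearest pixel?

1192 px

1.43:1 IMAX in 3222×3222: fills the width, so the video is 3222.00 × 2253.15.
Second fit — the square canvas into 2272×1704 spans the height: 1704.00 × 1704.00 (×0.5289 from 3222×3222).
So the video's height is 2253.15 × 0.5289 ≈ 1191.61.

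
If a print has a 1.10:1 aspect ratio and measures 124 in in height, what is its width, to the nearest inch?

136 in

124 × 1.100 = 136.40.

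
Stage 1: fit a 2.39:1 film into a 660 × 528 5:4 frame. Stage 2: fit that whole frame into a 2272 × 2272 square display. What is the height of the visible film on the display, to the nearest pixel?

2.39:1 in 660×528: fills the width, so the film is 660.00 × 276.15.
5:4 in 2272×2272: fills the width, so the intermediate becomes 2272.00 × 1817.60 — a scale of ×3.4424.
The film scales with it: height 276.15 × 3.4424 ≈ 950.63.

951 px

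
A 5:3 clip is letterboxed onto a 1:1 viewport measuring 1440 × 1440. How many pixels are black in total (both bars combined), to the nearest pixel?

5:3 is wider than 1:1, so it spans the full width.
Content height = 1440 × 3/5 ≈ 864.0000 px.
1440 − 864.0000 = 576.0000 px of bars.
Bar area = 576.0000 × 1440 ≈ 829440 px.

829440 pixels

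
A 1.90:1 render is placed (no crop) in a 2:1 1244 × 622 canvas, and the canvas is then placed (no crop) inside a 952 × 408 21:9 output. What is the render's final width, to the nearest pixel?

Inside the 1244×622 canvas the render is height-limited at 1181.80 × 622.00.
2:1 in 952×408: fills the height, so the intermediate becomes 816.00 × 408.00 — a scale of ×0.6559.
The render scales with it: width 1181.80 × 0.6559 ≈ 775.20.

775 px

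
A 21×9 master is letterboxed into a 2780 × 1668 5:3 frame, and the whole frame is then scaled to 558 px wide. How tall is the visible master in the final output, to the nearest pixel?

Fitted into 2780×1668, the master spans the width; its height is 2780 × 9/21 ≈ 1191.43 px.
Scaling 2780 → 558 is ×0.2007, so the height becomes 1191.43 × 0.2007 ≈ 239.14 px.

239 px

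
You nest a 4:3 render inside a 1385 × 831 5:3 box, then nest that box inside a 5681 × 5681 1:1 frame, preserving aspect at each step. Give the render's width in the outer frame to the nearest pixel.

Inside the 1385×831 canvas the render is height-limited at 1108.00 × 831.00.
Second fit — the 5:3 canvas into 5681×5681 spans the width: 5681.00 × 3408.60 (×4.1018 from 1385×831).
So the render's width is 1108.00 × 4.1018 ≈ 4544.80.

4545 px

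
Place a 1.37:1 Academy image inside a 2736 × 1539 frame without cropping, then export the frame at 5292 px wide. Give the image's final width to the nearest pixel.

Fitted into 2736×1539, the image spans the height; its width is 1539 × 1.370 ≈ 2108.43 px.
Scaling 2736 → 5292 is ×1.9342, so the width becomes 2108.43 × 1.9342 ≈ 4078.15 px.

4078 px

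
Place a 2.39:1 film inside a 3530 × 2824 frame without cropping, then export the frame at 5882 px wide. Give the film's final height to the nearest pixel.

At 3530×2824 the film is width-limited, so height = 3530 / 2.390 ≈ 1476.99 px.
Resizing to 5882 px wide multiplies everything by 1.6663: 1476.99 → 2461.09 px.

2461 px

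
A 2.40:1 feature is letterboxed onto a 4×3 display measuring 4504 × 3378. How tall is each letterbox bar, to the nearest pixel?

751 px

2.40:1 (2.400) > 4×3 (1.333), so the feature fills the width.
Content height = 4504 / 2.400 ≈ 1876.67 px.
Leftover height: 3378 − 1876.67 = 1501.33 px → 750.67 each side.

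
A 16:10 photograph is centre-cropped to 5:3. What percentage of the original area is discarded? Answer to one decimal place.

The width stays; only height is cut (since 5:3 is wider than 16:10).
Area ratio = (1.600)/(1.667) = 96.00%; the remaining 4.00% is cropped out.

4.0%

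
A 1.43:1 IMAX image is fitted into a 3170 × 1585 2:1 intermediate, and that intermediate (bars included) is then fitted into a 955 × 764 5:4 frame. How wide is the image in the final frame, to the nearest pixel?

683 px

First fit — 1.43:1 IMAX into 3170×1585 spans the height: 2266.55 × 1585.00.
Second fit — the 2:1 canvas into 955×764 spans the width: 955.00 × 477.50 (×0.3013 from 3170×1585).
Applying the same ×0.3013: 2266.55 → 682.83.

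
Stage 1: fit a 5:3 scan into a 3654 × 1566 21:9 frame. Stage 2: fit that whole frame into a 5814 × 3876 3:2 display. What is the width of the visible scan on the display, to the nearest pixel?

Inside the 3654×1566 canvas the scan is height-limited at 2610.00 × 1566.00.
21:9 in 5814×3876: fills the width, so the intermediate becomes 5814.00 × 2491.71 — a scale of ×1.5911.
So the scan's width is 2610.00 × 1.5911 ≈ 4152.86.

4153 px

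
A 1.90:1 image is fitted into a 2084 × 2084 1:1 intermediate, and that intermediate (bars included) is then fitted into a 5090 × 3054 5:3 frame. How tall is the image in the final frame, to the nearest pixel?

First fit — 1.90:1 into 2084×2084 spans the width: 2084.00 × 1096.84.
The 1:1 canvas is height-limited in 5090×3054, giving 3054.00 × 3054.00; scale factor 1.4655.
So the image's height is 1096.84 × 1.4655 ≈ 1607.37.

1607 px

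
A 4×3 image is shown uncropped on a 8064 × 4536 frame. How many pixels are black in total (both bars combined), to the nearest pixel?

9144576 pixels

Since 1.333 < 1.778, the image is height-limited.
Content width = 4536 × 4/3 ≈ 6048.0000 px.
Leftover width: 8064 − 6048.0000 = 2016.0000 px.
That's 2016.0000 × 4536 ≈ 9144576 black pixels.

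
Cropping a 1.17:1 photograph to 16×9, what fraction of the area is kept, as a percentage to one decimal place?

Going from 1.17:1 to 16×9 means cutting height while keeping width.
Area ratio = (1.170)/(1.778) = 65.81% retained.

65.8%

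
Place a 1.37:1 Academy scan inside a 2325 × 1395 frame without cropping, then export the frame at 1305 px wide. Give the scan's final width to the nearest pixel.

At 2325×1395 the scan is height-limited, so width = 1395 × 1.370 ≈ 1911.15 px.
The frame scales by 1305/2325 = 0.5613; 1911.15 × 0.5613 ≈ 1072.71 px.

1073 px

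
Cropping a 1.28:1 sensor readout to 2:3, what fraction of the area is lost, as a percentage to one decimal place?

The height stays; only width is cut (since 2:3 is narrower than 1.28:1).
Area ratio = (0.667)/(1.280) = 52.08%; the remaining 47.92% is cropped out.

47.9%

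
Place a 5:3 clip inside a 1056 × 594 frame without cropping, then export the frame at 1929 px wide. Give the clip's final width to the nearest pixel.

1808 px

At 1056×594 the clip is height-limited, so width = 594 × 5/3 ≈ 990.00 px.
The frame scales by 1929/1056 = 1.8267; 990.00 × 1.8267 ≈ 1808.44 px.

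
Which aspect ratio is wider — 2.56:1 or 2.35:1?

2.56:1

2.56 and 2.35; 2.56 > 2.35.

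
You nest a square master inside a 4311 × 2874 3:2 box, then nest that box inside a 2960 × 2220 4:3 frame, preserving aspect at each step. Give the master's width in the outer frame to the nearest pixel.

square in 4311×2874: fills the height, so the master is 2874.00 × 2874.00.
3:2 in 2960×2220: fills the width, so the intermediate becomes 2960.00 × 1973.33 — a scale of ×0.6866.
Applying the same ×0.6866: 2874.00 → 1973.33.

1973 px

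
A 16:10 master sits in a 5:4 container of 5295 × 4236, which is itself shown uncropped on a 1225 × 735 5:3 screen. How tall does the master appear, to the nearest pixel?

574 px

16:10 in 5295×4236: fills the width, so the master is 5295.00 × 3309.38.
The 5:4 canvas is height-limited in 1225×735, giving 918.75 × 735.00; scale factor 0.1735.
The master scales with it: height 3309.38 × 0.1735 ≈ 574.22.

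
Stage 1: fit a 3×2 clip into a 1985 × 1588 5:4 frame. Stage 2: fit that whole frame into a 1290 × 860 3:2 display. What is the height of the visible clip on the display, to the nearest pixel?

717 px

Inside the 1985×1588 canvas the clip is width-limited at 1985.00 × 1323.33.
Second fit — the 5:4 canvas into 1290×860 spans the height: 1075.00 × 860.00 (×0.5416 from 1985×1588).
The clip scales with it: height 1323.33 × 0.5416 ≈ 716.67.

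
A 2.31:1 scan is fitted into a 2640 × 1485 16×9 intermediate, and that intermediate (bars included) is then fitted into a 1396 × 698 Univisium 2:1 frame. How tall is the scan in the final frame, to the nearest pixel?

First fit — 2.31:1 into 2640×1485 spans the width: 2640.00 × 1142.86.
The 16×9 canvas is height-limited in 1396×698, giving 1240.89 × 698.00; scale factor 0.4700.
Applying the same ×0.4700: 1142.86 → 537.18.

537 px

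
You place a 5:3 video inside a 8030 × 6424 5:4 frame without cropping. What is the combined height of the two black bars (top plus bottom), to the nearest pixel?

5:3 is wider than 5:4, so it spans the full width.
The video is 8030 × 3/5 ≈ 4818.00 px tall.
Black = 6424 − 4818.00 = 1606.00 px.

1606 px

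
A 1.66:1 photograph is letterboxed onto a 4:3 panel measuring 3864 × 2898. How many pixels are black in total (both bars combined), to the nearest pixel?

2203597 pixels

1.66:1 is wider than 4:3, so it spans the full width.
Content height = 3864 / 1.660 ≈ 2327.7108 px.
Leftover height: 2898 − 2327.7108 = 570.2892 px.
Across the 3864-px span: 570.2892 × 3864 ≈ 2203597 px.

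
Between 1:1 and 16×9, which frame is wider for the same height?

16×9

1 and 16×9 = 1.778; 1.778 > 1.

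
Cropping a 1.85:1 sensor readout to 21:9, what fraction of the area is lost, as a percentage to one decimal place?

20.7%

The width stays; only height is cut (since 21:9 is wider than 1.85:1).
(1.850)/(2.333) ≈ 0.793 of the area survives, leaving 20.71% discarded.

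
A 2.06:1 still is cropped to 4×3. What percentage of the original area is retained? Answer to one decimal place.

4×3 is narrower than 2.06:1, so the crop keeps the full height and trims the width.
Fraction kept = (1.333)/(2.060) ≈ 64.72%.

64.7%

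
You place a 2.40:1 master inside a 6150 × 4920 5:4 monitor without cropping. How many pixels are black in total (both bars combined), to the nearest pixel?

2.40:1 is wider than 5:4, so it spans the full width.
The master is 6150 / 2.400 ≈ 2562.5000 px tall.
4920 − 2562.5000 = 2357.5000 px of bars.
Bar area = 2357.5000 × 6150 ≈ 14498625 px.

14498625 pixels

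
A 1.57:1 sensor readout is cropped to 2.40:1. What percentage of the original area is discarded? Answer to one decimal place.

34.6%

2.40:1 is wider than 1.57:1, so the crop keeps the full width and trims the height.
Area ratio = (1.570)/(2.400) = 65.42%; the remaining 34.58% is cropped out.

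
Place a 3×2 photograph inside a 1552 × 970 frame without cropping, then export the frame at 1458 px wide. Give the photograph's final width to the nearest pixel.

At 1552×970 the photograph is height-limited, so width = 970 × 3/2 ≈ 1455.00 px.
The frame scales by 1458/1552 = 0.9394; 1455.00 × 0.9394 ≈ 1366.88 px.

1367 px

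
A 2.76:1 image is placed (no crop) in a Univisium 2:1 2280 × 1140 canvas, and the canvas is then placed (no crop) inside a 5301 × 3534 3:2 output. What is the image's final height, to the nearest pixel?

First fit — 2.76:1 into 2280×1140 spans the width: 2280.00 × 826.09.
The Univisium 2:1 canvas is width-limited in 5301×3534, giving 5301.00 × 2650.50; scale factor 2.3250.
So the image's height is 826.09 × 2.3250 ≈ 1920.65.

1921 px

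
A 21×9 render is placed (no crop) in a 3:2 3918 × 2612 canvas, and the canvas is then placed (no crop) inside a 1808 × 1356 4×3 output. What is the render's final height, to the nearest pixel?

775 px

First fit — 21×9 into 3918×2612 spans the width: 3918.00 × 1679.14.
The 3:2 canvas is width-limited in 1808×1356, giving 1808.00 × 1205.33; scale factor 0.4615.
The render scales with it: height 1679.14 × 0.4615 ≈ 774.86.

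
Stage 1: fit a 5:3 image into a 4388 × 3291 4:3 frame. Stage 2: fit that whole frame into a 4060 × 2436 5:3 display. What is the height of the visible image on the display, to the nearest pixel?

First fit — 5:3 into 4388×3291 spans the width: 4388.00 × 2632.80.
The 4:3 canvas is height-limited in 4060×2436, giving 3248.00 × 2436.00; scale factor 0.7402.
Applying the same ×0.7402: 2632.80 → 1948.80.

1949 px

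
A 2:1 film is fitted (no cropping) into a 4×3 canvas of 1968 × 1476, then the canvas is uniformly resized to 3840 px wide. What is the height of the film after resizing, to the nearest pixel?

1920 px

Fitted into 1968×1476, the film spans the width; its height is 1968 × 1/2 ≈ 984.00 px.
Scaling 1968 → 3840 is ×1.9512, so the height becomes 984.00 × 1.9512 ≈ 1920.00 px.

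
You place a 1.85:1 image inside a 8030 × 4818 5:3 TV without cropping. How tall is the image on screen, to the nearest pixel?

1.85:1 (1.850) > 5:3 (1.667), so the image fills the width.
That makes the image 4340.54 px tall (8030 / 1.850).

4341 px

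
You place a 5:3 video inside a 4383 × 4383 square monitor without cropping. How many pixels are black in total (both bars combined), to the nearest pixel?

5:3 (1.667) > square (1.000), so the video fills the width.
That makes the image 2629.8000 px tall (4383 × 3/5).
Black = 4383 − 2629.8000 = 1753.2000 px.
That's 1753.2000 × 4383 ≈ 7684276 black pixels.

7684276 pixels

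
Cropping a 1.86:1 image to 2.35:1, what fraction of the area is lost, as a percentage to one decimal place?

Going from 1.86:1 to 2.35:1 means cutting height while keeping width.
Area ratio = (1.860)/(2.350) = 79.15%; the remaining 20.85% is cropped out.

20.9%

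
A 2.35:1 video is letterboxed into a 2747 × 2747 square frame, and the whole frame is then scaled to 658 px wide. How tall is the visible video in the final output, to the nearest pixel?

At 2747×2747 the video is width-limited, so height = 2747 / 2.350 ≈ 1168.94 px.
Resizing to 658 px wide multiplies everything by 0.2395: 1168.94 → 280.00 px.

280 px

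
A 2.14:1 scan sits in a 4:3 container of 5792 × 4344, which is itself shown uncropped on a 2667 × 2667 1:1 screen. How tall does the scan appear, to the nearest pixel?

1246 px

2.14:1 in 5792×4344: fills the width, so the scan is 5792.00 × 2706.54.
Second fit — the 4:3 canvas into 2667×2667 spans the width: 2667.00 × 2000.25 (×0.4605 from 5792×4344).
Applying the same ×0.4605: 2706.54 → 1246.26.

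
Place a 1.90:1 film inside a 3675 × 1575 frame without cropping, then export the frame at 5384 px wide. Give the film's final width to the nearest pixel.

At 3675×1575 the film is height-limited, so width = 1575 × 1.900 ≈ 2992.50 px.
Scaling 3675 → 5384 is ×1.4650, so the width becomes 2992.50 × 1.4650 ≈ 4384.11 px.

4384 px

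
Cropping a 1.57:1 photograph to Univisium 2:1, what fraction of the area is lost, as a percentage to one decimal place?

21.5%

Univisium 2:1 is wider than 1.57:1, so the crop keeps the full width and trims the height.
Area ratio = (1.570)/(2.000) = 78.50%; the remaining 21.50% is cropped out.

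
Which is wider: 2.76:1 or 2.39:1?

2.76 and 2.39; 2.76 > 2.39.

2.76:1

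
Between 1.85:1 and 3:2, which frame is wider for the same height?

1.85:1

1.85 and 3:2 = 1.5; 1.85 > 1.5.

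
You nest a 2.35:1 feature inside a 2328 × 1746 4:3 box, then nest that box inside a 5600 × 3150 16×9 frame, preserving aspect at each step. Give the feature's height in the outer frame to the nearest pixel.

First fit — 2.35:1 into 2328×1746 spans the width: 2328.00 × 990.64.
The 4:3 canvas is height-limited in 5600×3150, giving 4200.00 × 3150.00; scale factor 1.8041.
The feature scales with it: height 990.64 × 1.8041 ≈ 1787.23.

1787 px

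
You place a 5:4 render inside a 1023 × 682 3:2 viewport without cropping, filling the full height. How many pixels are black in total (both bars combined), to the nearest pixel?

116281 pixels

That makes the image 852.5000 px wide (682 × 5/4).
1023 − 852.5000 = 170.5000 px of bars.
That's 170.5000 × 682 ≈ 116281 black pixels.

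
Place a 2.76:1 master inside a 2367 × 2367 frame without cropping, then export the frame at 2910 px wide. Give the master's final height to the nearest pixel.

1054 px

In the 2367×2367 frame the master fills the width: height = 2367 / 2.760 ≈ 857.61 px.
Resizing to 2910 px wide multiplies everything by 1.2294: 857.61 → 1054.35 px.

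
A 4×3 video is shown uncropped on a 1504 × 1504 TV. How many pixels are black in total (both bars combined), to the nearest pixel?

565504 pixels

4×3 (1.333) > square (1.000), so the video fills the width.
That makes the image 1128.0000 px tall (1504 × 3/4).
Leftover height: 1504 − 1128.0000 = 376.0000 px.
Bar area = 376.0000 × 1504 ≈ 565504 px.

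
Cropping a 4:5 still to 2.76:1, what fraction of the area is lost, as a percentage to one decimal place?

Going from 4:5 to 2.76:1 means cutting height while keeping width.
Fraction kept = (0.800)/(2.760) ≈ 28.99%, so 71.01% is lost.

71.0%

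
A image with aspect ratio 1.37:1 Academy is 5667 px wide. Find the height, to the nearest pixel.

4136 px

Height = 5667 / 1.370 = 4136.50.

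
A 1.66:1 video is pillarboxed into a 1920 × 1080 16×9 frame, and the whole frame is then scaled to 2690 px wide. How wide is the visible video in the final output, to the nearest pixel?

2512 px

Fitted into 1920×1080, the video spans the height; its width is 1080 × 1.660 ≈ 1792.80 px.
Scaling 1920 → 2690 is ×1.4010, so the width becomes 1792.80 × 1.4010 ≈ 2511.79 px.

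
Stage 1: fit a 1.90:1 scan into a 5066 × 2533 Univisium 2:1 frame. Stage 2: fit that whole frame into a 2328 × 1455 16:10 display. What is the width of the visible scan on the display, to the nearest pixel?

Inside the 5066×2533 canvas the scan is height-limited at 4812.70 × 2533.00.
Univisium 2:1 in 2328×1455: fills the width, so the intermediate becomes 2328.00 × 1164.00 — a scale of ×0.4595.
Applying the same ×0.4595: 4812.70 → 2211.60.

2212 px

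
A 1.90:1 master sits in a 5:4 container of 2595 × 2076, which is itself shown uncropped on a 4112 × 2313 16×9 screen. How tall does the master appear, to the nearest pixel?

1522 px

First fit — 1.90:1 into 2595×2076 spans the width: 2595.00 × 1365.79.
5:4 in 4112×2313: fills the height, so the intermediate becomes 2891.25 × 2313.00 — a scale of ×1.1142.
The master scales with it: height 1365.79 × 1.1142 ≈ 1521.71.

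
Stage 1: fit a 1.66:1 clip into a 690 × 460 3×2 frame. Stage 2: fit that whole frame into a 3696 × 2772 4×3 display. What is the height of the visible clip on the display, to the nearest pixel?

2227 px

1.66:1 in 690×460: fills the width, so the clip is 690.00 × 415.66.
The 3×2 canvas is width-limited in 3696×2772, giving 3696.00 × 2464.00; scale factor 5.3565.
So the clip's height is 415.66 × 5.3565 ≈ 2226.51.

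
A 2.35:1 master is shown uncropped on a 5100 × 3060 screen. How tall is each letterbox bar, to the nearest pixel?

2.35:1 is wider than 5:3, so it spans the full width.
The master is 5100 / 2.350 ≈ 2170.21 px tall.
Black = 3060 − 2170.21 = 889.79 px, or 444.89 per bar.

445 px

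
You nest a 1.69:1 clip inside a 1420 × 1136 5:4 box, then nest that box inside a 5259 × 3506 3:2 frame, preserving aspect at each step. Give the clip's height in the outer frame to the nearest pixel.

First fit — 1.69:1 into 1420×1136 spans the width: 1420.00 × 840.24.
Second fit — the 5:4 canvas into 5259×3506 spans the height: 4382.50 × 3506.00 (×3.0863 from 1420×1136).
So the clip's height is 840.24 × 3.0863 ≈ 2593.20.

2593 px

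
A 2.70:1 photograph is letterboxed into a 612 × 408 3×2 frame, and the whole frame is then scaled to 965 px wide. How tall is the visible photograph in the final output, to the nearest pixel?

In the 612×408 frame the photograph fills the width: height = 612 / 2.700 ≈ 226.67 px.
Resizing to 965 px wide multiplies everything by 1.5768: 226.67 → 357.41 px.

357 px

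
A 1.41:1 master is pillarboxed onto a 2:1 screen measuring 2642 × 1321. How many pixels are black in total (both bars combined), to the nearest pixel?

1.41:1 is narrower than 2:1, so it spans the full height.
Content width = 1321 × 1.410 ≈ 1862.6100 px.
2642 − 1862.6100 = 779.3900 px of bars.
That's 779.3900 × 1321 ≈ 1029574 black pixels.

1029574 pixels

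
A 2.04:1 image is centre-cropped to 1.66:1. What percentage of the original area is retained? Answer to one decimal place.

81.4%

Going from 2.04:1 to 1.66:1 means cutting width while keeping height.
Fraction kept = (1.660)/(2.040) ≈ 81.37%.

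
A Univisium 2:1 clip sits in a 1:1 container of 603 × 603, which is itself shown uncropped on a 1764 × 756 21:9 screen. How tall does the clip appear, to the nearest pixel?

Univisium 2:1 in 603×603: fills the width, so the clip is 603.00 × 301.50.
1:1 in 1764×756: fills the height, so the intermediate becomes 756.00 × 756.00 — a scale of ×1.2537.
The clip scales with it: height 301.50 × 1.2537 ≈ 378.00.

378 px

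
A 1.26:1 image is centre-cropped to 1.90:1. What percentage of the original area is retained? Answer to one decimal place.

1.90:1 is wider than 1.26:1, so the crop keeps the full width and trims the height.
Area ratio = (1.260)/(1.900) = 66.32% retained.

66.3%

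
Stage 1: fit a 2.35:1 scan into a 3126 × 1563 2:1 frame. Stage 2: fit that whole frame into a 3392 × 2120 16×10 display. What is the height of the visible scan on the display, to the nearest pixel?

1443 px

First fit — 2.35:1 into 3126×1563 spans the width: 3126.00 × 1330.21.
The 2:1 canvas is width-limited in 3392×2120, giving 3392.00 × 1696.00; scale factor 1.0851.
So the scan's height is 1330.21 × 1.0851 ≈ 1443.40.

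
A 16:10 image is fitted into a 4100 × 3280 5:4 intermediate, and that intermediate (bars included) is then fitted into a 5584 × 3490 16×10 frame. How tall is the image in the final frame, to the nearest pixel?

First fit — 16:10 into 4100×3280 spans the width: 4100.00 × 2562.50.
Second fit — the 5:4 canvas into 5584×3490 spans the height: 4362.50 × 3490.00 (×1.0640 from 4100×3280).
Applying the same ×1.0640: 2562.50 → 2726.56.

2727 px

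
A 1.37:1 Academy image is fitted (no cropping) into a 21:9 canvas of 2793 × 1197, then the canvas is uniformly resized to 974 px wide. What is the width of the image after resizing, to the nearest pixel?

In the 2793×1197 frame the image fills the height: width = 1197 × 1.370 ≈ 1639.89 px.
Resizing to 974 px wide multiplies everything by 0.3487: 1639.89 → 571.88 px.

572 px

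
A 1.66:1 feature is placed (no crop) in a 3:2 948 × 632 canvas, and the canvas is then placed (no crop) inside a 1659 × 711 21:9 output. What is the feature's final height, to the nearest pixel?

1.66:1 in 948×632: fills the width, so the feature is 948.00 × 571.08.
Second fit — the 3:2 canvas into 1659×711 spans the height: 1066.50 × 711.00 (×1.1250 from 948×632).
So the feature's height is 571.08 × 1.1250 ≈ 642.47.

642 px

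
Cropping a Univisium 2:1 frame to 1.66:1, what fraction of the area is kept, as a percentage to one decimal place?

83.0%

1.66:1 is narrower than Univisium 2:1, so the crop keeps the full height and trims the width.
Fraction kept = (1.660)/(2.000) ≈ 83.00%.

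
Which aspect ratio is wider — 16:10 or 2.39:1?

16:10 = 1.6 and 2.39; 2.39 > 1.6.

2.39:1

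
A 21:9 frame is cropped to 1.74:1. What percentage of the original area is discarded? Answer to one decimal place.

25.4%

1.74:1 is narrower than 21:9, so the crop keeps the full height and trims the width.
(1.740)/(2.333) ≈ 0.746 of the area survives, leaving 25.43% discarded.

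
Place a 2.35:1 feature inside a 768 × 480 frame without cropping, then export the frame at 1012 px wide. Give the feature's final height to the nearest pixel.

In the 768×480 frame the feature fills the width: height = 768 / 2.350 ≈ 326.81 px.
Resizing to 1012 px wide multiplies everything by 1.3177: 326.81 → 430.64 px.

431 px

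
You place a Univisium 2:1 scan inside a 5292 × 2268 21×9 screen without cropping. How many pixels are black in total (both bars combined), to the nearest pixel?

1714608 pixels

Univisium 2:1 (2.000) < 21×9 (2.333), so the scan fills the height.
Content width = 2268 × 2/1 ≈ 4536.0000 px.
Leftover width: 5292 − 4536.0000 = 756.0000 px.
Bar area = 756.0000 × 2268 ≈ 1714608 px.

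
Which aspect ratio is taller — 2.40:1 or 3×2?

3×2

2.4 and 3×2 = 1.5; 2.4 > 1.5. The smaller width-to-height ratio is the taller frame.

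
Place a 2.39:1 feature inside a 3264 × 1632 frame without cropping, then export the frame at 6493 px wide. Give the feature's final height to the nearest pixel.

2717 px

Fitted into 3264×1632, the feature spans the width; its height is 3264 / 2.390 ≈ 1365.69 px.
Scaling 3264 → 6493 is ×1.9893, so the height becomes 1365.69 × 1.9893 ≈ 2716.74 px.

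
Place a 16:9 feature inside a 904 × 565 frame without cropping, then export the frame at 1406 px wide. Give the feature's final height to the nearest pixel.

791 px

In the 904×565 frame the feature fills the width: height = 904 × 9/16 ≈ 508.50 px.
Resizing to 1406 px wide multiplies everything by 1.5553: 508.50 → 790.88 px.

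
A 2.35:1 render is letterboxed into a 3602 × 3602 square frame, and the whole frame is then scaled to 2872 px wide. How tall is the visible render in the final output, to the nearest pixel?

At 3602×3602 the render is width-limited, so height = 3602 / 2.350 ≈ 1532.77 px.
Resizing to 2872 px wide multiplies everything by 0.7973: 1532.77 → 1222.13 px.

1222 px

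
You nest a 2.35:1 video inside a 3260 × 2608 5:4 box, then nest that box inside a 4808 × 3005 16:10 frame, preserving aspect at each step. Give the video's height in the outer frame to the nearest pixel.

1598 px

Inside the 3260×2608 canvas the video is width-limited at 3260.00 × 1387.23.
Second fit — the 5:4 canvas into 4808×3005 spans the height: 3756.25 × 3005.00 (×1.1522 from 3260×2608).
Applying the same ×1.1522: 1387.23 → 1598.40.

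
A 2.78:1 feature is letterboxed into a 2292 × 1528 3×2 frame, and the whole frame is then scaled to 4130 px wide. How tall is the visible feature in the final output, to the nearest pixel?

1486 px

Fitted into 2292×1528, the feature spans the width; its height is 2292 / 2.780 ≈ 824.46 px.
The frame scales by 4130/2292 = 1.8019; 824.46 × 1.8019 ≈ 1485.61 px.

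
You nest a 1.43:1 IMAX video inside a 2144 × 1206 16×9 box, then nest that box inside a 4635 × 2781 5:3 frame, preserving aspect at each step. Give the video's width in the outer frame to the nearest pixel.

First fit — 1.43:1 IMAX into 2144×1206 spans the height: 1724.58 × 1206.00.
16×9 in 4635×2781: fills the width, so the intermediate becomes 4635.00 × 2607.19 — a scale of ×2.1618.
Applying the same ×2.1618: 1724.58 → 3728.28.

3728 px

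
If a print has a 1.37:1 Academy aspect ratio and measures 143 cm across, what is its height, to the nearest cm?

143 / 1.370 = 104.38.

104 cm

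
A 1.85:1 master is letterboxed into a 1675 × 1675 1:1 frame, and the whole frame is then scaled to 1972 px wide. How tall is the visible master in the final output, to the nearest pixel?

1066 px

In the 1675×1675 frame the master fills the width: height = 1675 / 1.850 ≈ 905.41 px.
Scaling 1675 → 1972 is ×1.1773, so the height becomes 905.41 × 1.1773 ≈ 1065.95 px.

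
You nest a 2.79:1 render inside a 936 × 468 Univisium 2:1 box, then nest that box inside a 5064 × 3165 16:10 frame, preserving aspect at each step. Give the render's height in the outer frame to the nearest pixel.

Inside the 936×468 canvas the render is width-limited at 936.00 × 335.48.
The Univisium 2:1 canvas is width-limited in 5064×3165, giving 5064.00 × 2532.00; scale factor 5.4103.
The render scales with it: height 335.48 × 5.4103 ≈ 1815.05.

1815 px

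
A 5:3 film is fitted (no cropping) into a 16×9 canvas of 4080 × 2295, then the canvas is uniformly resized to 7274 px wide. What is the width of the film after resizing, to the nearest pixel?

6819 px

Fitted into 4080×2295, the film spans the height; its width is 2295 × 5/3 ≈ 3825.00 px.
The frame scales by 7274/4080 = 1.7828; 3825.00 × 1.7828 ≈ 6819.38 px.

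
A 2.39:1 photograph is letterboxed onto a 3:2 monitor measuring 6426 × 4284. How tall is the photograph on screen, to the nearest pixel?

2.39:1 is wider than 3:2, so it spans the full width.
That makes the image 2688.70 px tall (6426 / 2.390).

2689 px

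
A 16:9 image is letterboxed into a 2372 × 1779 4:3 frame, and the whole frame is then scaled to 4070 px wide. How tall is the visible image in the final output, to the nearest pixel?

At 2372×1779 the image is width-limited, so height = 2372 × 9/16 ≈ 1334.25 px.
The frame scales by 4070/2372 = 1.7159; 1334.25 × 1.7159 ≈ 2289.38 px.

2289 px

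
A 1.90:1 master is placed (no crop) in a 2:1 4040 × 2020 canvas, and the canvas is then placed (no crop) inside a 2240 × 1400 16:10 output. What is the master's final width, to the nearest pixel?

First fit — 1.90:1 into 4040×2020 spans the height: 3838.00 × 2020.00.
Second fit — the 2:1 canvas into 2240×1400 spans the width: 2240.00 × 1120.00 (×0.5545 from 4040×2020).
Applying the same ×0.5545: 3838.00 → 2128.00.

2128 px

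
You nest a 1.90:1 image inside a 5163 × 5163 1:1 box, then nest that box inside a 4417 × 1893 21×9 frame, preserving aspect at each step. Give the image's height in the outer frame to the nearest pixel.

996 px

1.90:1 in 5163×5163: fills the width, so the image is 5163.00 × 2717.37.
The 1:1 canvas is height-limited in 4417×1893, giving 1893.00 × 1893.00; scale factor 0.3666.
The image scales with it: height 2717.37 × 0.3666 ≈ 996.32.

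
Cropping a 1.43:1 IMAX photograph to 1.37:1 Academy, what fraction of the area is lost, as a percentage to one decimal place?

Going from 1.43:1 IMAX to 1.37:1 Academy means cutting width while keeping height.
Fraction kept = (1.370)/(1.430) ≈ 95.80%, so 4.20% is lost.

4.2%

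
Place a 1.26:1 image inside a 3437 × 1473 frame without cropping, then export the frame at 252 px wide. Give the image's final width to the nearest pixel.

At 3437×1473 the image is height-limited, so width = 1473 × 1.260 ≈ 1855.98 px.
Scaling 3437 → 252 is ×0.0733, so the width becomes 1855.98 × 0.0733 ≈ 136.08 px.

136 px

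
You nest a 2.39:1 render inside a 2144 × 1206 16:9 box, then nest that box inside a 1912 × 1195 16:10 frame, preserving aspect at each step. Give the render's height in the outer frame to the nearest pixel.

800 px

First fit — 2.39:1 into 2144×1206 spans the width: 2144.00 × 897.07.
The 16:9 canvas is width-limited in 1912×1195, giving 1912.00 × 1075.50; scale factor 0.8918.
Applying the same ×0.8918: 897.07 → 800.00.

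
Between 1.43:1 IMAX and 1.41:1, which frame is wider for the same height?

1.43 and 1.41; 1.43 > 1.41.

1.43:1 IMAX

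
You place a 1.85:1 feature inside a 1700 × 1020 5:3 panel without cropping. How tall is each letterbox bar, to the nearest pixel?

51 px

1.85:1 is wider than 5:3, so it spans the full width.
Content height = 1700 / 1.850 ≈ 918.92 px.
Black = 1020 − 918.92 = 101.08 px, or 50.54 per bar.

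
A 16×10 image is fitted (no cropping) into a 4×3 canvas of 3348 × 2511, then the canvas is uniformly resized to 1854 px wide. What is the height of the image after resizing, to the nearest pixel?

At 3348×2511 the image is width-limited, so height = 3348 × 10/16 ≈ 2092.50 px.
Scaling 3348 → 1854 is ×0.5538, so the height becomes 2092.50 × 0.5538 ≈ 1158.75 px.

1159 px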